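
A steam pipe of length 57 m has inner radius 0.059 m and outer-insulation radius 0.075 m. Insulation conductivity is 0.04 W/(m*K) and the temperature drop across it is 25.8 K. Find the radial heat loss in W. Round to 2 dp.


Q = 2*pi*0.04*57*25.8/ln(0.075/0.059) = 1540.33 W

1540.33 W


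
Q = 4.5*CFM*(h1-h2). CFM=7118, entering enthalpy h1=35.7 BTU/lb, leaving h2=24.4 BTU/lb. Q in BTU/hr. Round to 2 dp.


Q = 4.5 * 7118 * (35.7 - 24.4) = 361950.30 BTU/hr

361950.30 BTU/hr


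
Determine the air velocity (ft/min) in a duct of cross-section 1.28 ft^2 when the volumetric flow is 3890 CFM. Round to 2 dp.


V = 3890 / 1.28 = 3039.06 ft/min

3039.06 ft/min


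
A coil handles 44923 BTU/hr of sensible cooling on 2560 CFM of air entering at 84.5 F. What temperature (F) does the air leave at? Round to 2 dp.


dT = 44923/(1.08*2560) = 16.2482
T_leave = 84.5 - 16.2482 = 68.25 F

68.25 F


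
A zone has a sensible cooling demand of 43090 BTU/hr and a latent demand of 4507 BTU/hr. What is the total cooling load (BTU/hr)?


Qt = 43090 + 4507 = 47597 BTU/hr

47597 BTU/hr


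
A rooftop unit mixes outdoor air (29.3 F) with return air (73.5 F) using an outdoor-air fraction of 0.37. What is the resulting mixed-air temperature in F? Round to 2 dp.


T_mix = 0.37*29.3 + 0.63*73.5 = 57.15 F

57.15 F


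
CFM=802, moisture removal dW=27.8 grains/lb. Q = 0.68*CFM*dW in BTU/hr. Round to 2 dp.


Q = 0.68 * 802 * 27.8 = 15161.01 BTU/hr

15161.01 BTU/hr


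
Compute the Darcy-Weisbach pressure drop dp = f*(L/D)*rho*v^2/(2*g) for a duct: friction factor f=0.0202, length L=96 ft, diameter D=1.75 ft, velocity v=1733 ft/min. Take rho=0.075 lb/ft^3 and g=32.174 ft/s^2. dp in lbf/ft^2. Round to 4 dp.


v_fps = 1733/60 = 28.8833 ft/s
dp = 0.0202*(96/1.75)*0.075*28.8833^2/(2*32.174) = 1.0775 lbf/ft^2

1.0775 lbf/ft^2


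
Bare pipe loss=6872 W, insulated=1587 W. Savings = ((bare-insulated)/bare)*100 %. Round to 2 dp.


Savings = ((6872-1587)/6872)*100 = 76.91 %

76.91 %


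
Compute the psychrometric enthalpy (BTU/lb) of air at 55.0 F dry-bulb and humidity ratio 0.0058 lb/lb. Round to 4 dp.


h = 0.24*55.0 + 0.0058*(1061+0.444*55.0) = 19.4954 BTU/lb

19.4954 BTU/lb


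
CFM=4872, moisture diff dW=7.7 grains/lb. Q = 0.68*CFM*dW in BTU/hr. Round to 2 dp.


Q = 0.68 * 4872 * 7.7 = 25509.79 BTU/hr

25509.79 BTU/hr


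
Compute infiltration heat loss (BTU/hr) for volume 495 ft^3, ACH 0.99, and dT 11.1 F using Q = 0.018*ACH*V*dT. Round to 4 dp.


Q = 0.018 * 0.99 * 495 * 11.1 = 97.9120 BTU/hr

97.9120 BTU/hr


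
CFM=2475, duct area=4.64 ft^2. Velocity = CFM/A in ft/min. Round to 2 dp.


V = 2475 / 4.64 = 533.41 ft/min

533.41 ft/min


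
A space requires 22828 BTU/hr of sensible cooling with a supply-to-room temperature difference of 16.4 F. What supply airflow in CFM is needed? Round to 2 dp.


CFM = 22828 / (1.08 * 16.4) = 1288.84

1288.84 CFM


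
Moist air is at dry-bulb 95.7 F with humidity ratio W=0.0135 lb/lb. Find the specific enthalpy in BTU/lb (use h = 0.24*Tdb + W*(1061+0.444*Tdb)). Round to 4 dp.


h = 0.24*95.7 + 0.0135*(1061+0.444*95.7) = 37.8651 BTU/lb

37.8651 BTU/lb


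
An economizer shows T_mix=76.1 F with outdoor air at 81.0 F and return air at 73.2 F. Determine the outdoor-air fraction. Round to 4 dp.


frac = (76.1 - 73.2) / (81.0 - 73.2) = 0.3718

0.3718


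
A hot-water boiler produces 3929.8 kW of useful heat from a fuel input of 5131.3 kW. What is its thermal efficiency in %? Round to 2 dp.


eta = (3929.8/5131.3)*100 = 76.58 %

76.58 %


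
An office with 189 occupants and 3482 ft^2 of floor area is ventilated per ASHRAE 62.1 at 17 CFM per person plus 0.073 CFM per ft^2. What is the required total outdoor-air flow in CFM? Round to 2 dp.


Total = 189*17 + 3482*0.073 = 3467.19 CFM

3467.19 CFM


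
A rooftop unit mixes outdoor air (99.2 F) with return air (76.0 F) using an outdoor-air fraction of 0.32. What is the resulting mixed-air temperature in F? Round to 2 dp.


T_mix = 0.32*99.2 + 0.68*76.0 = 83.42 F

83.42 F


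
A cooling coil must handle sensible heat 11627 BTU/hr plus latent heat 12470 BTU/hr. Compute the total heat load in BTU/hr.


Qt = 11627 + 12470 = 24097 BTU/hr

24097 BTU/hr


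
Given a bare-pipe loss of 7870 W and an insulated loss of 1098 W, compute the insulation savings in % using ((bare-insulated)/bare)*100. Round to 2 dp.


Savings = ((7870-1098)/7870)*100 = 86.05 %

86.05 %


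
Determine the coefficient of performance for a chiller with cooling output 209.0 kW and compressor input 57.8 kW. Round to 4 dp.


COP = 209.0 / 57.8 = 3.6159

3.6159


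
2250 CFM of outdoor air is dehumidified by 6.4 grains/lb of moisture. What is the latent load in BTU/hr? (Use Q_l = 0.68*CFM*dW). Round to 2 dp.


Q = 0.68 * 2250 * 6.4 = 9792.00 BTU/hr

9792.00 BTU/hr


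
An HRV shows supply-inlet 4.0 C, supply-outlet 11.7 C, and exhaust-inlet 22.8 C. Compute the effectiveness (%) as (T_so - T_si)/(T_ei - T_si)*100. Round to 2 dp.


eff = (11.7-4.0)/(22.8-4.0)*100 = 40.96 %

40.96 %


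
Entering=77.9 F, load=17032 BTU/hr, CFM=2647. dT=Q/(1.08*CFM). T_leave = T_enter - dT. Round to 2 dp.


dT = 17032/(1.08*2647) = 5.9578
T_leave = 77.9 - 5.9578 = 71.94 F

71.94 F


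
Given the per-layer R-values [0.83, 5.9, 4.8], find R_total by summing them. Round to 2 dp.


R_total = 0.83 + 5.9 + 4.8 = 11.53

11.53


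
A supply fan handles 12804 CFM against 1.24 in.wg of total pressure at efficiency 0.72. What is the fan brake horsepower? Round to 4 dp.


BHP = 12804 * 1.24 / (6356 * 0.72) = 3.4694 hp

3.4694 hp


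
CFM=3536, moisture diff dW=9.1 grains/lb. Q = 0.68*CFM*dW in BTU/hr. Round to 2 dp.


Q = 0.68 * 3536 * 9.1 = 21880.77 BTU/hr

21880.77 BTU/hr


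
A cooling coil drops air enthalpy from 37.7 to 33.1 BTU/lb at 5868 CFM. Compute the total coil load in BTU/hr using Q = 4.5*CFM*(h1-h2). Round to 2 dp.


Q = 4.5 * 5868 * (37.7 - 33.1) = 121467.60 BTU/hr

121467.60 BTU/hr


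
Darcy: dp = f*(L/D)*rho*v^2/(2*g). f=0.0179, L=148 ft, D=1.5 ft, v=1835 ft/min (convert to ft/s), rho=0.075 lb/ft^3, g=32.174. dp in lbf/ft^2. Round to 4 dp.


v_fps = 1835/60 = 30.5833 ft/s
dp = 0.0179*(148/1.5)*0.075*30.5833^2/(2*32.174) = 1.9254 lbf/ft^2

1.9254 lbf/ft^2


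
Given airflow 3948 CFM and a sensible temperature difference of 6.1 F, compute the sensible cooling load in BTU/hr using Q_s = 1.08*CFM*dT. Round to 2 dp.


Q = 1.08 * 3948 * 6.1 = 26009.42 BTU/hr

26009.42 BTU/hr


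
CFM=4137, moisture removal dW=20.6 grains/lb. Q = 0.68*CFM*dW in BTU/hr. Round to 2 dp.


Q = 0.68 * 4137 * 20.6 = 57951.10 BTU/hr

57951.10 BTU/hr


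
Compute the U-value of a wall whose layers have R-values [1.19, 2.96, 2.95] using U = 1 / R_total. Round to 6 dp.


R_total = 1.19 + 2.96 + 2.95 = 7.10
U = 1/7.10 = 0.140845

0.140845


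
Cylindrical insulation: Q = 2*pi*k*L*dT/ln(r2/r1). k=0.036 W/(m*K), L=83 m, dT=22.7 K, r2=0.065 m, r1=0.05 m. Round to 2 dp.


Q = 2*pi*0.036*83*22.7/ln(0.065/0.05) = 1624.36 W

1624.36 W


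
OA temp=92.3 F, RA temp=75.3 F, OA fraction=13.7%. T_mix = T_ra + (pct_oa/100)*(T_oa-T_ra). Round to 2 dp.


T_mix = 75.3 + (13.7/100)*(92.3-75.3) = 77.63 F

77.63 F


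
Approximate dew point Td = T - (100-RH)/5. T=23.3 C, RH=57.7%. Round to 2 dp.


Td = 23.3 - (100-57.7)/5 = 14.84 C

14.84 C


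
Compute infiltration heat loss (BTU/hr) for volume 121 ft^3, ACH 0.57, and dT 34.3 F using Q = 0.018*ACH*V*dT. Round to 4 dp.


Q = 0.018 * 0.57 * 121 * 34.3 = 42.5821 BTU/hr

42.5821 BTU/hr


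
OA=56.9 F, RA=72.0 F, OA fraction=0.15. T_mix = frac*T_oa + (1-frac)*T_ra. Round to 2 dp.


T_mix = 0.15*56.9 + 0.85*72.0 = 69.74 F

69.74 F


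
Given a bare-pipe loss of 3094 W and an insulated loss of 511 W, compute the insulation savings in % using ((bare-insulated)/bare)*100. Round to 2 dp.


Savings = ((3094-511)/3094)*100 = 83.48 %

83.48 %


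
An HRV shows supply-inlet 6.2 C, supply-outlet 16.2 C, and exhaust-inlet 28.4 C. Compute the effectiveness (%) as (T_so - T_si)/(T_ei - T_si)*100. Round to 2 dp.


eff = (16.2-6.2)/(28.4-6.2)*100 = 45.05 %

45.05 %


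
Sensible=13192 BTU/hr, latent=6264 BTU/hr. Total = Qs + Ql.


Qt = 13192 + 6264 = 19456 BTU/hr

19456 BTU/hr


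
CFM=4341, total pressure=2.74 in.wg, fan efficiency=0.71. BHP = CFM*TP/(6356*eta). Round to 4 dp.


BHP = 4341 * 2.74 / (6356 * 0.71) = 2.6357 hp

2.6357 hp


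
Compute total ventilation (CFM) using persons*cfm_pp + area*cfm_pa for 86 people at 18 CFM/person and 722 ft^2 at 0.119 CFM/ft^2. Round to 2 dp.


Total = 86*18 + 722*0.119 = 1633.92 CFM

1633.92 CFM


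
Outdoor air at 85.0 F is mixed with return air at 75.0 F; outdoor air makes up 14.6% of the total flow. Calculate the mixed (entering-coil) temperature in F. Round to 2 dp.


T_mix = 75.0 + (14.6/100)*(85.0-75.0) = 76.46 F

76.46 F


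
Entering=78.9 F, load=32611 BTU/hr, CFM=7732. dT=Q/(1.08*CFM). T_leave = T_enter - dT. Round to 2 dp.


dT = 32611/(1.08*7732) = 3.9052
T_leave = 78.9 - 3.9052 = 74.99 F

74.99 F


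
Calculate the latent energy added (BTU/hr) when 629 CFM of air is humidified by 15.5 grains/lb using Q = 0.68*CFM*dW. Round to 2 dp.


Q = 0.68 * 629 * 15.5 = 6629.66 BTU/hr

6629.66 BTU/hr


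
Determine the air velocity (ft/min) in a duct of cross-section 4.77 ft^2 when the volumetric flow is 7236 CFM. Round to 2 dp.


V = 7236 / 4.77 = 1516.98 ft/min

1516.98 ft/min


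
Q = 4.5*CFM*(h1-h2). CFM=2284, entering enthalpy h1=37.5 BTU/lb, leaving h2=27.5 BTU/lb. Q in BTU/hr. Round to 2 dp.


Q = 4.5 * 2284 * (37.5 - 27.5) = 102780.00 BTU/hr

102780.00 BTU/hr


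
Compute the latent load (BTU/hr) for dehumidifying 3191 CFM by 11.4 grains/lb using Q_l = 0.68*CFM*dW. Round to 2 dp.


Q = 0.68 * 3191 * 11.4 = 24736.63 BTU/hr

24736.63 BTU/hr


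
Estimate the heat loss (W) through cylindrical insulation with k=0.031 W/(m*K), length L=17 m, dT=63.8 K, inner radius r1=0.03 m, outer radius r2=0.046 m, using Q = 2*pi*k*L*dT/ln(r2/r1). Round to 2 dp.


Q = 2*pi*0.031*17*63.8/ln(0.046/0.03) = 494.23 W

494.23 W


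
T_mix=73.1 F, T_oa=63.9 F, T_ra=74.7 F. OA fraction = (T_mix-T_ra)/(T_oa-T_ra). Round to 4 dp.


frac = (73.1 - 74.7) / (63.9 - 74.7) = 0.1481

0.1481


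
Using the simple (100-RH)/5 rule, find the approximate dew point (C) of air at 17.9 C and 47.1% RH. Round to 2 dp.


Td = 17.9 - (100-47.1)/5 = 7.32 C

7.32 C


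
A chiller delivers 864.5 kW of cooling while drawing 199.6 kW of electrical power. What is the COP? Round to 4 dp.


COP = 864.5 / 199.6 = 4.3312

4.3312


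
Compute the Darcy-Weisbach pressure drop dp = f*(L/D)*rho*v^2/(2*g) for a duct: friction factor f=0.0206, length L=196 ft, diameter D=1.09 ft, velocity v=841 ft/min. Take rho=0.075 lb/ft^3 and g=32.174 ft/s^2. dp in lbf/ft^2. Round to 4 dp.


v_fps = 841/60 = 14.0167 ft/s
dp = 0.0206*(196/1.09)*0.075*14.0167^2/(2*32.174) = 0.8482 lbf/ft^2

0.8482 lbf/ft^2


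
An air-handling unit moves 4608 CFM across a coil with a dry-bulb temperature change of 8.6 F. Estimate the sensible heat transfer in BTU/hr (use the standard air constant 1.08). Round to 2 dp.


Q = 1.08 * 4608 * 8.6 = 42799.10 BTU/hr

42799.10 BTU/hr


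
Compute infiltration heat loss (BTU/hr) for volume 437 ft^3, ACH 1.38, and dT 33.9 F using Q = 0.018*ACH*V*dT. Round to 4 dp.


Q = 0.018 * 1.38 * 437 * 33.9 = 367.9872 BTU/hr

367.9872 BTU/hr


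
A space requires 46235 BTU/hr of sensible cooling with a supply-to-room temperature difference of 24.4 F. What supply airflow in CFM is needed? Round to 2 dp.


CFM = 46235 / (1.08 * 24.4) = 1754.52

1754.52 CFM


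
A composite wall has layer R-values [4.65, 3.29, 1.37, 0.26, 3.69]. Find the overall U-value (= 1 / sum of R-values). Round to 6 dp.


R_total = 4.65 + 3.29 + 1.37 + 0.26 + 3.69 = 13.26
U = 1/13.26 = 0.075415

0.075415


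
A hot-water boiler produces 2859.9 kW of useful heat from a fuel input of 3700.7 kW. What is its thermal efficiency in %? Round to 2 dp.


eta = (2859.9/3700.7)*100 = 77.28 %

77.28 %


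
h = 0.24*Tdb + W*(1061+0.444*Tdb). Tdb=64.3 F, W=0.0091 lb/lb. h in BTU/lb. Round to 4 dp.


h = 0.24*64.3 + 0.0091*(1061+0.444*64.3) = 25.3469 BTU/lb

25.3469 BTU/lb


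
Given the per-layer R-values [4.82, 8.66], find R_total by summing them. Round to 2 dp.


R_total = 4.82 + 8.66 = 13.48

13.48


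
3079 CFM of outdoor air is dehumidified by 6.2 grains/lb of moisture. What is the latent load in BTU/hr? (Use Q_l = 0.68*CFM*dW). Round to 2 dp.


Q = 0.68 * 3079 * 6.2 = 12981.06 BTU/hr

12981.06 BTU/hr


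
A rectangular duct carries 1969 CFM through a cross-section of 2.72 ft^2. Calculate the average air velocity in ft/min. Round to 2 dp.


V = 1969 / 2.72 = 723.90 ft/min

723.90 ft/min


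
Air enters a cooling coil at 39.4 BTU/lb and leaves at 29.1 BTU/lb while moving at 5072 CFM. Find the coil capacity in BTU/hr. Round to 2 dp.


Q = 4.5 * 5072 * (39.4 - 29.1) = 235087.20 BTU/hr

235087.20 BTU/hr


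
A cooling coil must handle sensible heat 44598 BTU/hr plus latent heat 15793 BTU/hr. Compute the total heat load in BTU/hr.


Qt = 44598 + 15793 = 60391 BTU/hr

60391 BTU/hr


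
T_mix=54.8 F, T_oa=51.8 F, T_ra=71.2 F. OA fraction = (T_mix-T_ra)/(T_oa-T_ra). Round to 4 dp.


frac = (54.8 - 71.2) / (51.8 - 71.2) = 0.8454

0.8454


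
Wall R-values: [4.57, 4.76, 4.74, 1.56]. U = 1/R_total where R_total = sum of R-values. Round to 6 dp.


R_total = 4.57 + 4.76 + 4.74 + 1.56 = 15.63
U = 1/15.63 = 0.063980

0.063980


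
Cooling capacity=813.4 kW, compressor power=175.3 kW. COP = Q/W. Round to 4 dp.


COP = 813.4 / 175.3 = 4.6400

4.6400


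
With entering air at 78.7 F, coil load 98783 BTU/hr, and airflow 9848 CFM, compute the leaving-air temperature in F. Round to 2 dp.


dT = 98783/(1.08*9848) = 9.2877
T_leave = 78.7 - 9.2877 = 69.41 F

69.41 F


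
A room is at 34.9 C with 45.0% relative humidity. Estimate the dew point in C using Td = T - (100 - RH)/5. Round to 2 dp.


Td = 34.9 - (100-45.0)/5 = 23.90 C

23.90 C


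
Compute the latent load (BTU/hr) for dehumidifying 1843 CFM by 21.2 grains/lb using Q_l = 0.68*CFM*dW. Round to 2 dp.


Q = 0.68 * 1843 * 21.2 = 26568.69 BTU/hr

26568.69 BTU/hr


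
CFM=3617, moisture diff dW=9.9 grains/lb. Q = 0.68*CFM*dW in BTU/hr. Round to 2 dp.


Q = 0.68 * 3617 * 9.9 = 24349.64 BTU/hr

24349.64 BTU/hr


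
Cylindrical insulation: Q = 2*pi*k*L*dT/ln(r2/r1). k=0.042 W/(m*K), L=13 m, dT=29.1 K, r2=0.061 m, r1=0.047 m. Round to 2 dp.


Q = 2*pi*0.042*13*29.1/ln(0.061/0.047) = 382.90 W

382.90 W


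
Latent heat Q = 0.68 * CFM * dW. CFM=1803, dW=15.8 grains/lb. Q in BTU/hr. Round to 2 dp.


Q = 0.68 * 1803 * 15.8 = 19371.43 BTU/hr

19371.43 BTU/hr


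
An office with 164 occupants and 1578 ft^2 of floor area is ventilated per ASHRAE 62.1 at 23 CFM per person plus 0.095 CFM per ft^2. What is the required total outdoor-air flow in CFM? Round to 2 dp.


Total = 164*23 + 1578*0.095 = 3921.91 CFM

3921.91 CFM


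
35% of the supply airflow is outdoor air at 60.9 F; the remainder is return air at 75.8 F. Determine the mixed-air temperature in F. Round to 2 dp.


T_mix = 0.35*60.9 + 0.65*75.8 = 70.59 F

70.59 F


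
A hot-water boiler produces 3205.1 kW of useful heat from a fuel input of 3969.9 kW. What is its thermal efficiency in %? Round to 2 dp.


eta = (3205.1/3969.9)*100 = 80.74 %

80.74 %


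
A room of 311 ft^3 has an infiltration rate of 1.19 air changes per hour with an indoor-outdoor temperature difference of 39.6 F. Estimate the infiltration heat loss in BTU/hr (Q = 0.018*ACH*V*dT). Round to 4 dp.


Q = 0.018 * 1.19 * 311 * 39.6 = 263.8002 BTU/hr

263.8002 BTU/hr


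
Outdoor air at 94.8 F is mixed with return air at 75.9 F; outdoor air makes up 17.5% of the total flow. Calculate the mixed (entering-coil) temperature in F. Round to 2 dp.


T_mix = 75.9 + (17.5/100)*(94.8-75.9) = 79.21 F

79.21 F


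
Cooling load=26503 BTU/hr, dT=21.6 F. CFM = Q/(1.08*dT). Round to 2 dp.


CFM = 26503 / (1.08 * 21.6) = 1136.10

1136.10 CFM


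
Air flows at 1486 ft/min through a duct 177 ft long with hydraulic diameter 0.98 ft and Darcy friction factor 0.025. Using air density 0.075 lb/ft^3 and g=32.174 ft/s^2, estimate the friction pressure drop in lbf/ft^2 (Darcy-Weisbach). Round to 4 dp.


v_fps = 1486/60 = 24.7667 ft/s
dp = 0.025*(177/0.98)*0.075*24.7667^2/(2*32.174) = 3.2281 lbf/ft^2

3.2281 lbf/ft^2


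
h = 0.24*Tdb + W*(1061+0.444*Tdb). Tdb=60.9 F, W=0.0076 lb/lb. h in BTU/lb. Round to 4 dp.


h = 0.24*60.9 + 0.0076*(1061+0.444*60.9) = 22.8851 BTU/lb

22.8851 BTU/lb


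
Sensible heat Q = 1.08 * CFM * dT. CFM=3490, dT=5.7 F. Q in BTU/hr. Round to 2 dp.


Q = 1.08 * 3490 * 5.7 = 21484.44 BTU/hr

21484.44 BTU/hr


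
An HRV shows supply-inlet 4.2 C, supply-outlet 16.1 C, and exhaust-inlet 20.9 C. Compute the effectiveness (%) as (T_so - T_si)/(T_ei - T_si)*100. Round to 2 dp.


eff = (16.1-4.2)/(20.9-4.2)*100 = 71.26 %

71.26 %


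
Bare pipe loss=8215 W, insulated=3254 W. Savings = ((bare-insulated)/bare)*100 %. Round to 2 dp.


Savings = ((8215-3254)/8215)*100 = 60.39 %

60.39 %


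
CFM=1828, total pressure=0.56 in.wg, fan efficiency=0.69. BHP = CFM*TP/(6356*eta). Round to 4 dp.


BHP = 1828 * 0.56 / (6356 * 0.69) = 0.2334 hp

0.2334 hp


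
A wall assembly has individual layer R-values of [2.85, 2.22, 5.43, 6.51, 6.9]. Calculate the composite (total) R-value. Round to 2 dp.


R_total = 2.85 + 2.22 + 5.43 + 6.51 + 6.9 = 23.91

23.91


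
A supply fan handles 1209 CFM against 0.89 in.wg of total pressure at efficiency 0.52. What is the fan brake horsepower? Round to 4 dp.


BHP = 1209 * 0.89 / (6356 * 0.52) = 0.3256 hp

0.3256 hp


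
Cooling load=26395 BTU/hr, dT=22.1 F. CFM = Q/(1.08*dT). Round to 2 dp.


CFM = 26395 / (1.08 * 22.1) = 1105.87

1105.87 CFM


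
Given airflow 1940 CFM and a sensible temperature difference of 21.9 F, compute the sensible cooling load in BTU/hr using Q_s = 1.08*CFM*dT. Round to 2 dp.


Q = 1.08 * 1940 * 21.9 = 45884.88 BTU/hr

45884.88 BTU/hr


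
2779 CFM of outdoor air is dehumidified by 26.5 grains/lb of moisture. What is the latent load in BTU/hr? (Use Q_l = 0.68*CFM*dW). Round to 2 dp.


Q = 0.68 * 2779 * 26.5 = 50077.58 BTU/hr

50077.58 BTU/hr


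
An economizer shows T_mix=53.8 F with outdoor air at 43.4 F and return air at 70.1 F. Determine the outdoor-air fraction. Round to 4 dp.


frac = (53.8 - 70.1) / (43.4 - 70.1) = 0.6105

0.6105


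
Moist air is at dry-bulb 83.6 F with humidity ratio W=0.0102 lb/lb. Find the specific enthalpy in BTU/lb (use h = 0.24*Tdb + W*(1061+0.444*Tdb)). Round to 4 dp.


h = 0.24*83.6 + 0.0102*(1061+0.444*83.6) = 31.2648 BTU/lb

31.2648 BTU/lb


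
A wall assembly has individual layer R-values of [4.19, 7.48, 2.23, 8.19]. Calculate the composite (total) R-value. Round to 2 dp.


R_total = 4.19 + 7.48 + 2.23 + 8.19 = 22.09

22.09


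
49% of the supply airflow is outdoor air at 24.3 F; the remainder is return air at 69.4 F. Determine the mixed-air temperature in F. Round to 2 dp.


T_mix = 0.49*24.3 + 0.51*69.4 = 47.30 F

47.30 F


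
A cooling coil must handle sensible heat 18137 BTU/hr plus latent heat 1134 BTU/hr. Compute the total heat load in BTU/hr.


Qt = 18137 + 1134 = 19271 BTU/hr

19271 BTU/hr


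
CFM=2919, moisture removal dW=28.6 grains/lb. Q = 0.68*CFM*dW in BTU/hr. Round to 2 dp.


Q = 0.68 * 2919 * 28.6 = 56768.71 BTU/hr

56768.71 BTU/hr


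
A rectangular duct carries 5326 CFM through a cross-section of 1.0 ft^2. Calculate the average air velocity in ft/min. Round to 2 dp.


V = 5326 / 1.0 = 5326.00 ft/min

5326.00 ft/min


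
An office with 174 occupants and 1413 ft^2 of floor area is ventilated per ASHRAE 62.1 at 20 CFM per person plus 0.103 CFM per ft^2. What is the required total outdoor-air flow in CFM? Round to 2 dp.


Total = 174*20 + 1413*0.103 = 3625.54 CFM

3625.54 CFM


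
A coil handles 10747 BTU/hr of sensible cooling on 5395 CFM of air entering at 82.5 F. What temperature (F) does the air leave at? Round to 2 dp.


dT = 10747/(1.08*5395) = 1.8445
T_leave = 82.5 - 1.8445 = 80.66 F

80.66 F


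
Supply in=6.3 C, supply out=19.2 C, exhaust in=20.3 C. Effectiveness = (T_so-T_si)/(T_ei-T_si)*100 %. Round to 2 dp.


eff = (19.2-6.3)/(20.3-6.3)*100 = 92.14 %

92.14 %


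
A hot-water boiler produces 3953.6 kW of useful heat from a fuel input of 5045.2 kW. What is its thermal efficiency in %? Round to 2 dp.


eta = (3953.6/5045.2)*100 = 78.36 %

78.36 %


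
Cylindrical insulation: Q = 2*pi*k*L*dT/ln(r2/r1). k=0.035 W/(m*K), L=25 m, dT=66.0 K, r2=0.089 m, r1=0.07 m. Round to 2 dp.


Q = 2*pi*0.035*25*66.0/ln(0.089/0.07) = 1511.00 W

1511.00 W


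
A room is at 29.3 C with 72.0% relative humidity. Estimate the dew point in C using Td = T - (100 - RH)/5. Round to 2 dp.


Td = 29.3 - (100-72.0)/5 = 23.70 C

23.70 C


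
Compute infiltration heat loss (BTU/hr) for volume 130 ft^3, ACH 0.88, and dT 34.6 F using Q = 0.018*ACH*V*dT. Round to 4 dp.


Q = 0.018 * 0.88 * 130 * 34.6 = 71.2483 BTU/hr

71.2483 BTU/hr


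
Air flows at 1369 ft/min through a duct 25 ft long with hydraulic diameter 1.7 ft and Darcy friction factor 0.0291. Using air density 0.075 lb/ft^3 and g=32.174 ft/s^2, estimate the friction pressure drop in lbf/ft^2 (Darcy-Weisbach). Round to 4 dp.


v_fps = 1369/60 = 22.8167 ft/s
dp = 0.0291*(25/1.7)*0.075*22.8167^2/(2*32.174) = 0.2597 lbf/ft^2

0.2597 lbf/ft^2


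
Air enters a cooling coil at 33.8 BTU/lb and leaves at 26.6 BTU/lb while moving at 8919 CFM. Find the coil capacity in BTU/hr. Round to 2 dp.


Q = 4.5 * 8919 * (33.8 - 26.6) = 288975.60 BTU/hr

288975.60 BTU/hr


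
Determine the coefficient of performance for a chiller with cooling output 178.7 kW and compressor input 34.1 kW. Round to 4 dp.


COP = 178.7 / 34.1 = 5.2405

5.2405


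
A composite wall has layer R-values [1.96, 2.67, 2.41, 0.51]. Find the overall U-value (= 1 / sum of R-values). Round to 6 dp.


R_total = 1.96 + 2.67 + 2.41 + 0.51 = 7.55
U = 1/7.55 = 0.132450

0.132450


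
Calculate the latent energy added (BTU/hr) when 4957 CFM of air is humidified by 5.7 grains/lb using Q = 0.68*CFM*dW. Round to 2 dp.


Q = 0.68 * 4957 * 5.7 = 19213.33 BTU/hr

19213.33 BTU/hr


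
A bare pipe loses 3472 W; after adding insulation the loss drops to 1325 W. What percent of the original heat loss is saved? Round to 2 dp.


Savings = ((3472-1325)/3472)*100 = 61.84 %

61.84 %


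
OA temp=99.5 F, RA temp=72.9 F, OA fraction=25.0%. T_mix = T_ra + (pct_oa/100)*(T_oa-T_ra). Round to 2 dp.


T_mix = 72.9 + (25.0/100)*(99.5-72.9) = 79.55 F

79.55 F


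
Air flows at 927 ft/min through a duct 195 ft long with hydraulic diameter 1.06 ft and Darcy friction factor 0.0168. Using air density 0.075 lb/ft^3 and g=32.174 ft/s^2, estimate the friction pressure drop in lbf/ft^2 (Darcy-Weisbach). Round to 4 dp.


v_fps = 927/60 = 15.45 ft/s
dp = 0.0168*(195/1.06)*0.075*15.45^2/(2*32.174) = 0.8598 lbf/ft^2

0.8598 lbf/ft^2


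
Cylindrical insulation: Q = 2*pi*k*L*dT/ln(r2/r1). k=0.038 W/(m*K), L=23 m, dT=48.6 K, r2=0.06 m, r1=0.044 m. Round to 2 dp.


Q = 2*pi*0.038*23*48.6/ln(0.06/0.044) = 860.50 W

860.50 W


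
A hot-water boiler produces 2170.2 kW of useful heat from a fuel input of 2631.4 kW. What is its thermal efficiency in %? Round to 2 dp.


eta = (2170.2/2631.4)*100 = 82.47 %

82.47 %


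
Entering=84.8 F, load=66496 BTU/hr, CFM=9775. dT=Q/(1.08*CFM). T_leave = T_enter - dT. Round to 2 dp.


dT = 66496/(1.08*9775) = 6.2988
T_leave = 84.8 - 6.2988 = 78.50 F

78.50 F


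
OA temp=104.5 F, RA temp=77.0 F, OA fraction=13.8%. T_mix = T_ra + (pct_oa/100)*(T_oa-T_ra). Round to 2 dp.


T_mix = 77.0 + (13.8/100)*(104.5-77.0) = 80.80 F

80.80 F


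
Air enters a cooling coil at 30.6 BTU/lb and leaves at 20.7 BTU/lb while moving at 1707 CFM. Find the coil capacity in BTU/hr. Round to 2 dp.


Q = 4.5 * 1707 * (30.6 - 20.7) = 76046.85 BTU/hr

76046.85 BTU/hr


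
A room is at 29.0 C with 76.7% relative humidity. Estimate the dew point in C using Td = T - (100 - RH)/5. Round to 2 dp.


Td = 29.0 - (100-76.7)/5 = 24.34 C

24.34 C


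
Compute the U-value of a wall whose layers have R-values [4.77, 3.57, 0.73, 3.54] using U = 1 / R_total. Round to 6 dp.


R_total = 4.77 + 3.57 + 0.73 + 3.54 = 12.61
U = 1/12.61 = 0.079302

0.079302


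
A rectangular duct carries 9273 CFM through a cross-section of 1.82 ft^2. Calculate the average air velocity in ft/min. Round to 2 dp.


V = 9273 / 1.82 = 5095.05 ft/min

5095.05 ft/min


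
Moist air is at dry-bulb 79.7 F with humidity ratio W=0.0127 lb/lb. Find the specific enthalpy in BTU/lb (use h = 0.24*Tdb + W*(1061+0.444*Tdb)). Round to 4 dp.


h = 0.24*79.7 + 0.0127*(1061+0.444*79.7) = 33.0521 BTU/lb

33.0521 BTU/lb


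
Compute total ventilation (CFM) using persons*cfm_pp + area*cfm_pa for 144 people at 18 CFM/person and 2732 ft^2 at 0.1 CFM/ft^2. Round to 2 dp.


Total = 144*18 + 2732*0.1 = 2865.20 CFM

2865.20 CFM


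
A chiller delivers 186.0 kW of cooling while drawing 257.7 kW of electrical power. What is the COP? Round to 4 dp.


COP = 186.0 / 257.7 = 0.7218

0.7218


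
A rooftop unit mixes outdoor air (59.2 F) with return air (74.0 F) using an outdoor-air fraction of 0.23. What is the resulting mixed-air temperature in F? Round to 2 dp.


T_mix = 0.23*59.2 + 0.77*74.0 = 70.60 F

70.60 F


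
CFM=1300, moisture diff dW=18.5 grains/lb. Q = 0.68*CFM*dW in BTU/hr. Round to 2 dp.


Q = 0.68 * 1300 * 18.5 = 16354.00 BTU/hr

16354.00 BTU/hr


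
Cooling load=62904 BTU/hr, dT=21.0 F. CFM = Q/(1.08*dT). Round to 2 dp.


CFM = 62904 / (1.08 * 21.0) = 2773.54

2773.54 CFM


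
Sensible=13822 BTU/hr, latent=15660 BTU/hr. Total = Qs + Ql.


Qt = 13822 + 15660 = 29482 BTU/hr

29482 BTU/hr


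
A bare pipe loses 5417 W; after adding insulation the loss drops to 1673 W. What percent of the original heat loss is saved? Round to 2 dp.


Savings = ((5417-1673)/5417)*100 = 69.12 %

69.12 %


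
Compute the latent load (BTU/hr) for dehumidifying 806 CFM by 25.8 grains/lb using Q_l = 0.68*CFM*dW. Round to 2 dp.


Q = 0.68 * 806 * 25.8 = 14140.46 BTU/hr

14140.46 BTU/hr


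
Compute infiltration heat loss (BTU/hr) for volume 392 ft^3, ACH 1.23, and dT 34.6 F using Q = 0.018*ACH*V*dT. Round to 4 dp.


Q = 0.018 * 1.23 * 392 * 34.6 = 300.2892 BTU/hr

300.2892 BTU/hr


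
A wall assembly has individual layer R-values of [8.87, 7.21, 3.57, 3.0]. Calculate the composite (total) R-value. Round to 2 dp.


R_total = 8.87 + 7.21 + 3.57 + 3.0 = 22.65

22.65


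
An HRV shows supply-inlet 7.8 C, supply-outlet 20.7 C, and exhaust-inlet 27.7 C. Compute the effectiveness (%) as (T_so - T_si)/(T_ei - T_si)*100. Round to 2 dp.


eff = (20.7-7.8)/(27.7-7.8)*100 = 64.82 %

64.82 %


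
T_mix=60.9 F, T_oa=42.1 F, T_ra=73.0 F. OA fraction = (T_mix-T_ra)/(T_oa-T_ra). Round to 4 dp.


frac = (60.9 - 73.0) / (42.1 - 73.0) = 0.3916

0.3916


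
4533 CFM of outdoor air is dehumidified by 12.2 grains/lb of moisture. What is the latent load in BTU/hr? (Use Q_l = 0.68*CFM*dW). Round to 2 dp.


Q = 0.68 * 4533 * 12.2 = 37605.77 BTU/hr

37605.77 BTU/hr


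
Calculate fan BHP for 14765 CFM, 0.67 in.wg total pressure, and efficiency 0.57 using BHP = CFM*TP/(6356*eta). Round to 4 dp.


BHP = 14765 * 0.67 / (6356 * 0.57) = 2.7305 hp

2.7305 hp


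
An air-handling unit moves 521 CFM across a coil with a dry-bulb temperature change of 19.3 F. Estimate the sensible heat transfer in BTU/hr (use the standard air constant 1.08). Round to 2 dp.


Q = 1.08 * 521 * 19.3 = 10859.72 BTU/hr

10859.72 BTU/hr


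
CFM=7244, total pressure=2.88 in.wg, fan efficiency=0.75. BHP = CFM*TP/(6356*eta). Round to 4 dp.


BHP = 7244 * 2.88 / (6356 * 0.75) = 4.3765 hp

4.3765 hp


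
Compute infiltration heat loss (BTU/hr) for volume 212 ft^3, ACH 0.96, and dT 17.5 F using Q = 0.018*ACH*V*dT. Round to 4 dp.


Q = 0.018 * 0.96 * 212 * 17.5 = 64.1088 BTU/hr

64.1088 BTU/hr


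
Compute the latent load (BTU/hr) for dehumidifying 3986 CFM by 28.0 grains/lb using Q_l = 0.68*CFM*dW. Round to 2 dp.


Q = 0.68 * 3986 * 28.0 = 75893.44 BTU/hr

75893.44 BTU/hr


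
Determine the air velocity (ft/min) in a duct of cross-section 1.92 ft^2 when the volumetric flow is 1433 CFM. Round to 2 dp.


V = 1433 / 1.92 = 746.35 ft/min

746.35 ft/min


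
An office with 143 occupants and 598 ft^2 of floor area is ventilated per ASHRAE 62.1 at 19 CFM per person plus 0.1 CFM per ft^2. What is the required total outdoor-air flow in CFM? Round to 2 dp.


Total = 143*19 + 598*0.1 = 2776.80 CFM

2776.80 CFM


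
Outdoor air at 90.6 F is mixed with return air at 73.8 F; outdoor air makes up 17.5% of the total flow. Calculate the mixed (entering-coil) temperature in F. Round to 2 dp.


T_mix = 73.8 + (17.5/100)*(90.6-73.8) = 76.74 F

76.74 F


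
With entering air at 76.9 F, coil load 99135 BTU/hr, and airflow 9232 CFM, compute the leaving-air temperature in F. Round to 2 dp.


dT = 99135/(1.08*9232) = 9.9428
T_leave = 76.9 - 9.9428 = 66.96 F

66.96 F


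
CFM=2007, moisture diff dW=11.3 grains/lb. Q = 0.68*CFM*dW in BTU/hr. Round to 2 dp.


Q = 0.68 * 2007 * 11.3 = 15421.79 BTU/hr

15421.79 BTU/hr


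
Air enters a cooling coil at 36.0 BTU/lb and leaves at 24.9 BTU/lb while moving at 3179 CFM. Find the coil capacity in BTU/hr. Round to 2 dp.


Q = 4.5 * 3179 * (36.0 - 24.9) = 158791.05 BTU/hr

158791.05 BTU/hr


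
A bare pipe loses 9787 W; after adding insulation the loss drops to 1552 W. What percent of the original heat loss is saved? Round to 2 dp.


Savings = ((9787-1552)/9787)*100 = 84.14 %

84.14 %


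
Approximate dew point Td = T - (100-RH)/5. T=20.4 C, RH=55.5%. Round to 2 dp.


Td = 20.4 - (100-55.5)/5 = 11.50 C

11.50 C


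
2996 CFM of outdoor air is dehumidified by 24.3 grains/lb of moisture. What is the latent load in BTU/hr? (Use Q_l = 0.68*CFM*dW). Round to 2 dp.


Q = 0.68 * 2996 * 24.3 = 49505.90 BTU/hr

49505.90 BTU/hr


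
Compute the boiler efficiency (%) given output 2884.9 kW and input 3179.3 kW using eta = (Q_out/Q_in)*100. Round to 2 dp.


eta = (2884.9/3179.3)*100 = 90.74 %

90.74 %


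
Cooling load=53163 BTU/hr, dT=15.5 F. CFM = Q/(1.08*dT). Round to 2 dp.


CFM = 53163 / (1.08 * 15.5) = 3175.81

3175.81 CFM


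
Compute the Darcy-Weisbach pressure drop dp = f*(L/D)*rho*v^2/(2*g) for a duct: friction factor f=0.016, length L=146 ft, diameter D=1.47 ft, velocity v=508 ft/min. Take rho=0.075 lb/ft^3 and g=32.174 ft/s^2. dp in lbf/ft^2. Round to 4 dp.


v_fps = 508/60 = 8.4667 ft/s
dp = 0.016*(146/1.47)*0.075*8.4667^2/(2*32.174) = 0.1328 lbf/ft^2

0.1328 lbf/ft^2


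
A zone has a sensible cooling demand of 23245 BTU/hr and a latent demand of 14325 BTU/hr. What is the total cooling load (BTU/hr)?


Qt = 23245 + 14325 = 37570 BTU/hr

37570 BTU/hr


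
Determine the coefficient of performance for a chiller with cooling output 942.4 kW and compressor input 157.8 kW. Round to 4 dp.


COP = 942.4 / 157.8 = 5.9721

5.9721


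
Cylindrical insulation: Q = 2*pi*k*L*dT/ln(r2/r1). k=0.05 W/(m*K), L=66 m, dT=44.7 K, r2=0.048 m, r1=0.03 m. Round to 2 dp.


Q = 2*pi*0.05*66*44.7/ln(0.048/0.03) = 1971.97 W

1971.97 W


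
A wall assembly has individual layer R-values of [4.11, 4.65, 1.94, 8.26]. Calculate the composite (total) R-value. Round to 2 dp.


R_total = 4.11 + 4.65 + 1.94 + 8.26 = 18.96

18.96


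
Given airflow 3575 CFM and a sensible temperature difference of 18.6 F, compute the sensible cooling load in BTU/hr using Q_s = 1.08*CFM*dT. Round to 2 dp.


Q = 1.08 * 3575 * 18.6 = 71814.60 BTU/hr

71814.60 BTU/hr


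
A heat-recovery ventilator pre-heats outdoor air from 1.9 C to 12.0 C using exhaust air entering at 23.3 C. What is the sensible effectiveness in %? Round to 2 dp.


eff = (12.0-1.9)/(23.3-1.9)*100 = 47.20 %

47.20 %


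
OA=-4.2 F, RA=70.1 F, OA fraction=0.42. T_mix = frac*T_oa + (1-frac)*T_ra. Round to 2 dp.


T_mix = 0.42*(-4.2) + 0.58*70.1 = 38.89 F

38.89 F


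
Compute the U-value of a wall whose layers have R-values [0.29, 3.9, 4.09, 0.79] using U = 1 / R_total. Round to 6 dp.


R_total = 0.29 + 3.9 + 4.09 + 0.79 = 9.07
U = 1/9.07 = 0.110254

0.110254


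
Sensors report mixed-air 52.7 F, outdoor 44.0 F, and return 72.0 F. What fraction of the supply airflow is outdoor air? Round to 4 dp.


frac = (52.7 - 72.0) / (44.0 - 72.0) = 0.6893

0.6893


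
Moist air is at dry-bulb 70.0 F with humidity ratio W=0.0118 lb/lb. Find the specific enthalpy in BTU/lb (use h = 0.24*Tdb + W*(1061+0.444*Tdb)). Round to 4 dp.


h = 0.24*70.0 + 0.0118*(1061+0.444*70.0) = 29.6865 BTU/lb

29.6865 BTU/lb


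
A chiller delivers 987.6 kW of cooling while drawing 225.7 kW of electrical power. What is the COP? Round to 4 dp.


COP = 987.6 / 225.7 = 4.3757

4.3757


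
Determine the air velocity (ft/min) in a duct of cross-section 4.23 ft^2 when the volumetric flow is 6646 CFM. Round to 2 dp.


V = 6646 / 4.23 = 1571.16 ft/min

1571.16 ft/min


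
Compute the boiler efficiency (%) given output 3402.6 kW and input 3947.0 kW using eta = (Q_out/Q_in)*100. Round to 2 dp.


eta = (3402.6/3947.0)*100 = 86.21 %

86.21 %


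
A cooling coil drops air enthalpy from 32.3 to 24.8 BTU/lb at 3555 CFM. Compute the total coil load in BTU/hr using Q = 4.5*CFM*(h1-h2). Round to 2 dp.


Q = 4.5 * 3555 * (32.3 - 24.8) = 119981.25 BTU/hr

119981.25 BTU/hr


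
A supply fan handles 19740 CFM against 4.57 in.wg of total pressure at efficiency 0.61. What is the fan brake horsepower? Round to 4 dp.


BHP = 19740 * 4.57 / (6356 * 0.61) = 23.2675 hp

23.2675 hp


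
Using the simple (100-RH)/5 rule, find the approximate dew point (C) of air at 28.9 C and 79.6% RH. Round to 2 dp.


Td = 28.9 - (100-79.6)/5 = 24.82 C

24.82 C


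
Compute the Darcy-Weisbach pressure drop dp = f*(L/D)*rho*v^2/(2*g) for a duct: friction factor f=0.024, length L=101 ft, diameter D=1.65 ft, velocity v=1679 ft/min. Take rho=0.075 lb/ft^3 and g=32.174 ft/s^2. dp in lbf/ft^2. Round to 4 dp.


v_fps = 1679/60 = 27.9833 ft/s
dp = 0.024*(101/1.65)*0.075*27.9833^2/(2*32.174) = 1.3408 lbf/ft^2

1.3408 lbf/ft^2


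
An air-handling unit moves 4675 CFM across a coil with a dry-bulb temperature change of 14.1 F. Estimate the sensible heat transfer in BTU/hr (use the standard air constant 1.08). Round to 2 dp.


Q = 1.08 * 4675 * 14.1 = 71190.90 BTU/hr

71190.90 BTU/hr


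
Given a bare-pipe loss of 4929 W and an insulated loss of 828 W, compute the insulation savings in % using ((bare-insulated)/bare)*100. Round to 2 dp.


Savings = ((4929-828)/4929)*100 = 83.20 %

83.20 %


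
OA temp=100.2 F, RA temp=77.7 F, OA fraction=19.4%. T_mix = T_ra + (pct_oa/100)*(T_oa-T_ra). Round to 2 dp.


T_mix = 77.7 + (19.4/100)*(100.2-77.7) = 82.07 F

82.07 F


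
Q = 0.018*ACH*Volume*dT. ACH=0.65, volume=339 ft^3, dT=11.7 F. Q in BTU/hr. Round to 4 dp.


Q = 0.018 * 0.65 * 339 * 11.7 = 46.4057 BTU/hr

46.4057 BTU/hr


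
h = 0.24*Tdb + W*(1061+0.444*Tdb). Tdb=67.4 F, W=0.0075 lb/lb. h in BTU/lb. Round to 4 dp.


h = 0.24*67.4 + 0.0075*(1061+0.444*67.4) = 24.3579 BTU/lb

24.3579 BTU/lb


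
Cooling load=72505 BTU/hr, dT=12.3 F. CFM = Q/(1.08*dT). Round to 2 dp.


CFM = 72505 / (1.08 * 12.3) = 5458.07

5458.07 CFM


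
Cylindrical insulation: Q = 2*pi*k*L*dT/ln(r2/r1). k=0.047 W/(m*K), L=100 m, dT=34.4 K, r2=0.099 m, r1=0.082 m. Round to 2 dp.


Q = 2*pi*0.047*100*34.4/ln(0.099/0.082) = 5392.05 W

5392.05 W


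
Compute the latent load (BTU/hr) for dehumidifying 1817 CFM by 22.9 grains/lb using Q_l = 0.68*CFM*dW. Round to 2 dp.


Q = 0.68 * 1817 * 22.9 = 28294.32 BTU/hr

28294.32 BTU/hr


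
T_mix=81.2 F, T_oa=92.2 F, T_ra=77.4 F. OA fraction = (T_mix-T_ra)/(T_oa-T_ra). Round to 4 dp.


frac = (81.2 - 77.4) / (92.2 - 77.4) = 0.2568

0.2568


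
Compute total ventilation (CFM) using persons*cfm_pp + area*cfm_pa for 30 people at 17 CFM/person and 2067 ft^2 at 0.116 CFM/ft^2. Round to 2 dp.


Total = 30*17 + 2067*0.116 = 749.77 CFM

749.77 CFM


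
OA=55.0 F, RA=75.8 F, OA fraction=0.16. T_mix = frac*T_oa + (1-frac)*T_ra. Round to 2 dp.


T_mix = 0.16*55.0 + 0.84*75.8 = 72.47 F

72.47 F


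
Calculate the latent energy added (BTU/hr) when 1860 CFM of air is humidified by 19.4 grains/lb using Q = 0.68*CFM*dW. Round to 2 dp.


Q = 0.68 * 1860 * 19.4 = 24537.12 BTU/hr

24537.12 BTU/hr


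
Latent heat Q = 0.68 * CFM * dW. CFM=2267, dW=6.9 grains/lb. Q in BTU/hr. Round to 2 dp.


Q = 0.68 * 2267 * 6.9 = 10636.76 BTU/hr

10636.76 BTU/hr


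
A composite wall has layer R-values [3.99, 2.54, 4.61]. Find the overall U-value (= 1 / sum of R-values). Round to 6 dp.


R_total = 3.99 + 2.54 + 4.61 = 11.14
U = 1/11.14 = 0.089767

0.089767


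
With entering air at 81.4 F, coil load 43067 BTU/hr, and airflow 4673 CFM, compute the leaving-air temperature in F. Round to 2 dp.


dT = 43067/(1.08*4673) = 8.5335
T_leave = 81.4 - 8.5335 = 72.87 F

72.87 F


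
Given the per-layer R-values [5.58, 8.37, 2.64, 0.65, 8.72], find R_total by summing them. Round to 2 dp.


R_total = 5.58 + 8.37 + 2.64 + 0.65 + 8.72 = 25.96

25.96


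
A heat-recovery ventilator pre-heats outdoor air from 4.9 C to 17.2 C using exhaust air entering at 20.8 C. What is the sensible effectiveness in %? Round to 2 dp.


eff = (17.2-4.9)/(20.8-4.9)*100 = 77.36 %

77.36 %


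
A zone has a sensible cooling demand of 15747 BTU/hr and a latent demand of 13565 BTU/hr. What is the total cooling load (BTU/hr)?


Qt = 15747 + 13565 = 29312 BTU/hr

29312 BTU/hr


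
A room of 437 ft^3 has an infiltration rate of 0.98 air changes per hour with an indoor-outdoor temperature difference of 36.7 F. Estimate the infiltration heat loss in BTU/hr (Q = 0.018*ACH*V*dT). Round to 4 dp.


Q = 0.018 * 0.98 * 437 * 36.7 = 282.9086 BTU/hr

282.9086 BTU/hr


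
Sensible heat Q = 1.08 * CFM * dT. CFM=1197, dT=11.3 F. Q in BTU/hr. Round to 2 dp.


Q = 1.08 * 1197 * 11.3 = 14608.19 BTU/hr

14608.19 BTU/hr


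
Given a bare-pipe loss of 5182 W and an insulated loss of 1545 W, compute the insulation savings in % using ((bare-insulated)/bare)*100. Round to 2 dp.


Savings = ((5182-1545)/5182)*100 = 70.19 %

70.19 %


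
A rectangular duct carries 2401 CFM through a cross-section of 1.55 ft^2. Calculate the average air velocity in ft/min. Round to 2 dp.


V = 2401 / 1.55 = 1549.03 ft/min

1549.03 ft/min


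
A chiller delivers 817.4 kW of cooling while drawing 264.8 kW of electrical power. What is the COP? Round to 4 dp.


COP = 817.4 / 264.8 = 3.0869

3.0869


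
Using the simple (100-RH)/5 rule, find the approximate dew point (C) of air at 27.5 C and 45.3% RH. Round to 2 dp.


Td = 27.5 - (100-45.3)/5 = 16.56 C

16.56 C


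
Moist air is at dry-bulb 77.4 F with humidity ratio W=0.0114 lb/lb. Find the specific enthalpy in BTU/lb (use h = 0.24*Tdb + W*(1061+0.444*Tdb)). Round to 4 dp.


h = 0.24*77.4 + 0.0114*(1061+0.444*77.4) = 31.0632 BTU/lb

31.0632 BTU/lb


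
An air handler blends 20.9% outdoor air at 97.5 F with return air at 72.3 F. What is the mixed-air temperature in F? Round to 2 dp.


T_mix = 72.3 + (20.9/100)*(97.5-72.3) = 77.57 F

77.57 F
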